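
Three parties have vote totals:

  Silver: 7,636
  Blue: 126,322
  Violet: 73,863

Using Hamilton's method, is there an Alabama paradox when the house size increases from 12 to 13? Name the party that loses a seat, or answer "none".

Silver

At 12 seats: Silver 1, Blue 7, Violet 4.
At 13 seats: Silver 0, Blue 8, Violet 5.
Silver drops from 1 to 0.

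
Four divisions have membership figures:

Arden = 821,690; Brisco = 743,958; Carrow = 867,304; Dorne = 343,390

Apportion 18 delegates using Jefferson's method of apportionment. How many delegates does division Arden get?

Standard divisor 2776342/18 ≈ 154241.222; standard quotas: Arden 5.327, Brisco 4.823, Carrow 5.623, Dorne 2.226.
Rounding down gives 5, 4, 5, 2 = 16 seats, so the divisor must be adjusted.
With modified divisor 140700: modified quotas Arden 5.840, Brisco 5.288, Carrow 6.164, Dorne 2.441.
Rounding down: Arden 5, Brisco 5, Carrow 6, Dorne 2 (total 18).
Arden receives 5.

5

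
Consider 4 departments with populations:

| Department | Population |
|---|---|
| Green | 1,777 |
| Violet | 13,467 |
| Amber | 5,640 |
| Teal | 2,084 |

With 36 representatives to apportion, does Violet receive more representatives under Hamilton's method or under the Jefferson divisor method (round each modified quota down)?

Hamilton: Green 3, Violet 21, Amber 9, Teal 3.
Jefferson: Green 2, Violet 22, Amber 9, Teal 3.
Violet gets 21 under Hamilton and 22 under Jefferson.

Jefferson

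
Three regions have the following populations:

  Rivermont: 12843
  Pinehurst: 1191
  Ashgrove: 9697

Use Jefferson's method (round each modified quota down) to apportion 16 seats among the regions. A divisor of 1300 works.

With modified divisor 1300: modified quotas Rivermont 9.879, Pinehurst 0.916, Ashgrove 7.459.
Rounding down: Rivermont 9, Pinehurst 0, Ashgrove 7 (total 16).

Rivermont 9, Pinehurst 0, Ashgrove 7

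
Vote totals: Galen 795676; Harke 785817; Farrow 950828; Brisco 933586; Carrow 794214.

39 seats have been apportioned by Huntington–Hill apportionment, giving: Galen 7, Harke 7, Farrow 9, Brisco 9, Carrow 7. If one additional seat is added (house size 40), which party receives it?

Priority for the next seat is population ÷ (√(s·(s+1))).
Priorities: Galen 106326.678, Harke 105009.214, Farrow 100226.071, Brisco 98408.605, Carrow 106131.310.
Highest priority: Galen.

Galen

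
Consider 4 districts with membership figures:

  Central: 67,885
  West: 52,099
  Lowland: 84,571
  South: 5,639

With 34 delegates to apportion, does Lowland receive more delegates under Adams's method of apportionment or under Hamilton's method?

Adams: Central 11, West 9, Lowland 13, South 1.
Hamilton: Central 11, West 8, Lowland 14, South 1.
Lowland gets 13 under Adams and 14 under Hamilton.

Hamilton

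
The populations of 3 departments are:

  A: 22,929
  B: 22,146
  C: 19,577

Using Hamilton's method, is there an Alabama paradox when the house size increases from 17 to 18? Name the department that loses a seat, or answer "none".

At 17 seats: A 6, B 6, C 5.
At 18 seats: A 6, B 6, C 6.
No department's allocation decreased.

none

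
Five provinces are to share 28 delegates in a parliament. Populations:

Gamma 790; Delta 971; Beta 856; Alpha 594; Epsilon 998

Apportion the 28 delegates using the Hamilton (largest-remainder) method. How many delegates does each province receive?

The standard divisor is 4209/28 ≈ 150.321.
Standard quotas: Gamma 5.255, Delta 6.459, Beta 5.694, Alpha 3.952, Epsilon 6.639.
Lower quotas: Gamma 5, Delta 6, Beta 5, Alpha 3, Epsilon 6 (sum 25, leaving 3 seats).
Remainders in descending order: Alpha 0.952, Beta 0.694, Epsilon 0.639, Delta 0.459, Gamma 0.255.
The surplus seats go to Alpha, Beta, Epsilon.

Gamma 5, Delta 6, Beta 6, Alpha 4, Epsilon 7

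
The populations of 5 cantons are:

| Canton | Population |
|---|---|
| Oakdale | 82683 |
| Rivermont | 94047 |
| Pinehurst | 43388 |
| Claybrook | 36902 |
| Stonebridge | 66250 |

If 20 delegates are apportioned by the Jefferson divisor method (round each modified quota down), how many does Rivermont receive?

6

Standard divisor 323270/20 ≈ 16163.5; standard quotas: Oakdale 5.115, Rivermont 5.818, Pinehurst 2.684, Claybrook 2.283, Stonebridge 4.099.
Rounding down gives 5, 5, 2, 2, 4 = 18 seats, so the divisor must be adjusted.
With modified divisor 14100: modified quotas Oakdale 5.864, Rivermont 6.670, Pinehurst 3.077, Claybrook 2.617, Stonebridge 4.699.
Rounding down: Oakdale 5, Rivermont 6, Pinehurst 3, Claybrook 2, Stonebridge 4 (total 20).
Rivermont receives 6.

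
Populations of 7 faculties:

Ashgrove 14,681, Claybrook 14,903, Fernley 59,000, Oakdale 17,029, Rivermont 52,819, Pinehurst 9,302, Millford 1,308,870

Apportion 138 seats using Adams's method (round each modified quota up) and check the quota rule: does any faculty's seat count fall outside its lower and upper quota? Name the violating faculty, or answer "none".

Standard quotas: Ashgrove 1.372, Claybrook 1.393, Fernley 5.514, Oakdale 1.591, Rivermont 4.936, Pinehurst 0.869, Millford 122.324.
Adams allocation: Ashgrove 2, Claybrook 2, Fernley 6, Oakdale 2, Rivermont 5, Pinehurst 1, Millford 120.
Millford has quota 122.324 (lower 122, upper 123) but receives 120 — outside the quota interval.

Millford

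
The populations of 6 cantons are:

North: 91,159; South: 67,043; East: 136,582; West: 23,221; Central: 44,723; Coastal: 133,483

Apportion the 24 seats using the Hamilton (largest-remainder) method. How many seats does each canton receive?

North 4; South 3; East 7; West 1; Central 2; Coastal 7

Total 496211; standard divisor 496211/24 ≈ 20675.458.
Standard quotas: North 4.4090, South 3.2426, East 6.6060, West 1.1231, Central 2.1631, Coastal 6.4561.
Lower quotas: North 4, South 3, East 6, West 1, Central 2, Coastal 6 (sum 22, leaving 2 seats).
Remainders in descending order: East 0.6060, Coastal 0.4561, North 0.4090, South 0.2426, Central 0.1631, West 0.1231.
Largest remainders: East, Coastal receive the extra seats.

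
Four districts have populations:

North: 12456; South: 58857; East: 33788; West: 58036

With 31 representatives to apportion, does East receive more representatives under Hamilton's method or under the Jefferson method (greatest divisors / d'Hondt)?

Hamilton: North 2, South 11, East 7, West 11.
Jefferson: North 2, South 12, East 6, West 11.
East gets 7 under Hamilton and 6 under Jefferson.

Hamilton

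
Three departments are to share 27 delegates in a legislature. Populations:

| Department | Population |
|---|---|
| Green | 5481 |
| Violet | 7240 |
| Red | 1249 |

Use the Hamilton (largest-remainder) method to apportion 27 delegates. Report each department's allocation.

Green 11; Violet 14; Red 2

Standard divisor: 13970 ÷ 27 ≈ 517.407.
Standard quotas: Green 10.5932, Violet 13.9928, Red 2.4140.
Lower quotas: Green 10, Violet 13, Red 2 (sum 25, leaving 2 seats).
Remainders in descending order: Violet 0.9928, Green 0.5932, Red 0.4140.
Largest remainders: Violet, Green receive the extra seats.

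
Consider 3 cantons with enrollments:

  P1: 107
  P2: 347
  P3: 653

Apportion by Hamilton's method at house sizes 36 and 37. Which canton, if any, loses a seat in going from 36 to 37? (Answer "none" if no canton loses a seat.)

At 36 seats: P1 4, P2 11, P3 21.
At 37 seats: P1 3, P2 12, P3 22.
P1 drops from 4 to 3.

P1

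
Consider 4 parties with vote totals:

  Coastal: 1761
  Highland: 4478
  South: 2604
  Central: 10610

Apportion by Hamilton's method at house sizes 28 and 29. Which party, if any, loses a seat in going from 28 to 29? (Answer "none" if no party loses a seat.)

At 28 seats: Coastal 3, Highland 6, South 4, Central 15.
At 29 seats: Coastal 2, Highland 7, South 4, Central 16.
Coastal drops from 3 to 2.

Coastal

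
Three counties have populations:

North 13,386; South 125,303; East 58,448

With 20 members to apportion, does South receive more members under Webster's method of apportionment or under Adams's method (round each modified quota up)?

Webster

Webster: North 1, South 13, East 6.
Adams: North 2, South 12, East 6.
South gets 13 under Webster and 12 under Adams.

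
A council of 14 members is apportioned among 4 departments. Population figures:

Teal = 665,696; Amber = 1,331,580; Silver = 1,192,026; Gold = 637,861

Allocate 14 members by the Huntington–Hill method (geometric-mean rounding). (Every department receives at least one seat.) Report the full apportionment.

Teal 3, Amber 5, Silver 4, Gold 2

With divisor 269157: modified quotas Teal 2.473, Amber 4.947, Silver 4.429, Gold 2.370.
Geometric-mean thresholds: Teal √(2·3)=2.449, Amber √(4·5)=4.472, Silver √(4·5)=4.472, Gold √(2·3)=2.449.
Each quota rounded against its threshold gives Teal 3, Amber 5, Silver 4, Gold 2 (total 14).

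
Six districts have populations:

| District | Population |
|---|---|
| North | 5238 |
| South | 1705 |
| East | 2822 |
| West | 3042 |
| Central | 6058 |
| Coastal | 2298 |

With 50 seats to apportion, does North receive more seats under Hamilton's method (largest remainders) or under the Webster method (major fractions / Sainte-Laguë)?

Hamilton: North 12, South 4, East 7, West 7, Central 14, Coastal 6.
Webster: North 13, South 4, East 7, West 7, Central 14, Coastal 5.
North gets 12 under Hamilton and 13 under Webster.

Webster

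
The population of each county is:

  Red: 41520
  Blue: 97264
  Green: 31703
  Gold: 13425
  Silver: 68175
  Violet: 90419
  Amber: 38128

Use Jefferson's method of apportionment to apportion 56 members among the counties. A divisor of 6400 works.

Red 6; Blue 15; Green 4; Gold 2; Silver 10; Violet 14; Amber 5

With modified divisor 6400: modified quotas Red 6.487, Blue 15.197, Green 4.954, Gold 2.098, Silver 10.652, Violet 14.128, Amber 5.957.
Rounding down: Red 6, Blue 15, Green 4, Gold 2, Silver 10, Violet 14, Amber 5 (total 56).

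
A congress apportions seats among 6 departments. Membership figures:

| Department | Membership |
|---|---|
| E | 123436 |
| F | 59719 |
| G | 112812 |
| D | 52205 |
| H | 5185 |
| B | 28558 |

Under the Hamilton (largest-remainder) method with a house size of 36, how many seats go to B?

3

Standard divisor: 381915 ÷ 36 ≈ 10608.75.
Standard quotas: E 11.6353, F 5.6292, G 10.6339, D 4.9209, H 0.4887, B 2.6919.
Lower quotas: E 11, F 5, G 10, D 4, H 0, B 2 (sum 32, leaving 4 seats).
Remainders in descending order: D 0.9209, B 0.6919, E 0.6353, G 0.6339, F 0.6292, H 0.4887.
The surplus seats go to D, B, E, G.
B receives 3.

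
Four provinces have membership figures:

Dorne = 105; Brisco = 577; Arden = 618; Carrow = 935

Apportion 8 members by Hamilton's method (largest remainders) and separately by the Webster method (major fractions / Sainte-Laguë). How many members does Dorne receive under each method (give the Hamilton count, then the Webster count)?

Hamilton: Dorne 1, Brisco 2, Arden 2, Carrow 3.
Webster: Dorne 0, Brisco 2, Arden 2, Carrow 4.
Dorne gets 1 under Hamilton and 0 under Webster.

1 and 0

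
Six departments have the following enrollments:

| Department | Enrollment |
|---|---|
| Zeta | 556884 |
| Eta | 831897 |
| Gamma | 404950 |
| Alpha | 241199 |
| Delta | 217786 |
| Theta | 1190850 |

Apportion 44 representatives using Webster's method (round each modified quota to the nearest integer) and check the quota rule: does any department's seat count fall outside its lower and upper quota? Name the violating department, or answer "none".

none

Standard quotas: Zeta 7.116, Eta 10.630, Gamma 5.174, Alpha 3.082, Delta 2.783, Theta 15.216.
Webster allocation: Zeta 7, Eta 11, Gamma 5, Alpha 3, Delta 3, Theta 15.
Every allocation lies between the lower and upper quota.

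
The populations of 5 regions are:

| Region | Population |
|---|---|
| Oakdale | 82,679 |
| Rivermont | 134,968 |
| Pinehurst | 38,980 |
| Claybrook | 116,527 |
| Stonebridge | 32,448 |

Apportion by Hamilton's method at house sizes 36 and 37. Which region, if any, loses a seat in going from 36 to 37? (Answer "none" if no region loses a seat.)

At 36 seats: Oakdale 7, Rivermont 12, Pinehurst 4, Claybrook 10, Stonebridge 3.
At 37 seats: Oakdale 7, Rivermont 12, Pinehurst 4, Claybrook 11, Stonebridge 3.
No region's allocation decreased.

none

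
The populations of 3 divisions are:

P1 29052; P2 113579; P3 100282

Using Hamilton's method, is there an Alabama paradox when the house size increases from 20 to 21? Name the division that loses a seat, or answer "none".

At 20 seats: P1 3, P2 9, P3 8.
At 21 seats: P1 2, P2 10, P3 9.
P1 drops from 3 to 2.

P1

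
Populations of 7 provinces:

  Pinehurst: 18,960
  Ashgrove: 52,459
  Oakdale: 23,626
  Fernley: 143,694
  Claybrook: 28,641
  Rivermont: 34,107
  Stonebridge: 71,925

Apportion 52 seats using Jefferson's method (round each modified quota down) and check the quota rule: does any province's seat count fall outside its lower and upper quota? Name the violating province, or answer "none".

none

Standard quotas: Pinehurst 2.640, Ashgrove 7.305, Oakdale 3.290, Fernley 20.010, Claybrook 3.988, Rivermont 4.750, Stonebridge 10.016.
Jefferson allocation: Pinehurst 2, Ashgrove 7, Oakdale 3, Fernley 21, Claybrook 4, Rivermont 5, Stonebridge 10.
Every allocation lies between the lower and upper quota.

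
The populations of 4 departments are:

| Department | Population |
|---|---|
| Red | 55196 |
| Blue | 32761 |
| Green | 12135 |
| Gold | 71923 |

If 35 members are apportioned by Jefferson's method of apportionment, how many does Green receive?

2

Standard divisor 172015/35 ≈ 4914.714; standard quotas: Red 11.231, Blue 6.666, Green 2.469, Gold 14.634.
Rounding down gives 11, 6, 2, 14 = 33 seats, so the divisor must be adjusted.
With modified divisor 4640: modified quotas Red 11.896, Blue 7.061, Green 2.615, Gold 15.501.
Rounding down: Red 11, Blue 7, Green 2, Gold 15 (total 35).
Green receives 2.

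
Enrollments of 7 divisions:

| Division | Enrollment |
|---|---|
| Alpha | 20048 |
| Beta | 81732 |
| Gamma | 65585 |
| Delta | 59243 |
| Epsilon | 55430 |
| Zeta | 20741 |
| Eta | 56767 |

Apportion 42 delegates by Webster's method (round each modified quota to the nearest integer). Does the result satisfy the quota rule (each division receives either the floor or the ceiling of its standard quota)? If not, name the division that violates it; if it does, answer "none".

Standard quotas: Alpha 2.342, Beta 9.547, Gamma 7.661, Delta 6.920, Epsilon 6.475, Zeta 2.423, Eta 6.631.
Webster allocation: Alpha 2, Beta 10, Gamma 8, Delta 7, Epsilon 6, Zeta 2, Eta 7.
Every allocation lies between the lower and upper quota.

none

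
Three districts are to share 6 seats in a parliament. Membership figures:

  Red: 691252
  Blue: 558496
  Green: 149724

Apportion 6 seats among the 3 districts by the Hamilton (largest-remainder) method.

The standard divisor is 1399472/6 ≈ 233245.333.
Standard quotas: Red 2.9636, Blue 2.3945, Green 0.6419.
Lower quotas: Red 2, Blue 2, Green 0 (sum 4, leaving 2 seats).
Remainders in descending order: Red 0.9636, Green 0.6419, Blue 0.3945.
The surplus seats go to Red, Green.

Red 3, Blue 2, Green 1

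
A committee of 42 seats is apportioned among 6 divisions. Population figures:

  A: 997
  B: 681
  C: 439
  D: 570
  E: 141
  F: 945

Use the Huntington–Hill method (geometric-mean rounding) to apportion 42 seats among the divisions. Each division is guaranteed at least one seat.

A: 11, B: 8, C: 5, D: 6, E: 2, F: 10

With divisor 91: modified quotas A 10.956, B 7.484, C 4.824, D 6.264, E 1.549, F 10.385.
Geometric-mean thresholds: A √(10·11)=10.488, B √(7·8)=7.483, C √(4·5)=4.472, D √(6·7)=6.481, E √(1·2)=1.414, F √(10·11)=10.488.
Each quota rounded against its threshold gives A 11, B 8, C 5, D 6, E 2, F 10 (total 42).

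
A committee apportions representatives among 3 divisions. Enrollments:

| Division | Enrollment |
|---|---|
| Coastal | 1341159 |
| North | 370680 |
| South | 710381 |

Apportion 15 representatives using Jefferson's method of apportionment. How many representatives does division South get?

4

Standard divisor 2422220/15 ≈ 161481.333; standard quotas: Coastal 8.305, North 2.295, South 4.399.
Rounding down gives 8, 2, 4 = 14 seats, so the divisor must be adjusted.
With modified divisor 145500: modified quotas Coastal 9.218, North 2.548, South 4.882.
Rounding down: Coastal 9, North 2, South 4 (total 15).
South receives 4.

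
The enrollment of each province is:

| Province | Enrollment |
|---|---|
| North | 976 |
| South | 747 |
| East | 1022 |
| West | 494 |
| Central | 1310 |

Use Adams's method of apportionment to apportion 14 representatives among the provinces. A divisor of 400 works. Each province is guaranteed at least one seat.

With modified divisor 400: modified quotas North 2.440, South 1.867, East 2.555, West 1.235, Central 3.275.
Rounding up: North 3, South 2, East 3, West 2, Central 4 (total 14).

North: 3; South: 2; East: 3; West: 2; Central: 4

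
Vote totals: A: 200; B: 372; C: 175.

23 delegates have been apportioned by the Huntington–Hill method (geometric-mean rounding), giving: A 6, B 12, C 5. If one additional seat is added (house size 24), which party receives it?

Priority for the next seat is population ÷ (√(s·(s+1))).
Priorities: A 30.861, B 29.784, C 31.950.
Highest priority: C.

C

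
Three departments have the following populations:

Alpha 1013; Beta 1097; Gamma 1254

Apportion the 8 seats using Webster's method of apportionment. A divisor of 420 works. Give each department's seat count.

With modified divisor 420: modified quotas Alpha 2.412, Beta 2.612, Gamma 2.986.
Rounding to the nearest integer: Alpha 2, Beta 3, Gamma 3 (total 8).

Alpha 2, Beta 3, Gamma 3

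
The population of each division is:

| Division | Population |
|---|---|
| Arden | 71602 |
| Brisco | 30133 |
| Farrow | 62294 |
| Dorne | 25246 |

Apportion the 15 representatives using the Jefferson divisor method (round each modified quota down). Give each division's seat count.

Arden=6, Brisco=2, Farrow=5, Dorne=2

Standard divisor 189275/15 ≈ 12618.333; standard quotas: Arden 5.674, Brisco 2.388, Farrow 4.937, Dorne 2.001.
Rounding down gives 5, 2, 4, 2 = 13 seats, so the divisor must be adjusted.
With modified divisor 11200: modified quotas Arden 6.393, Brisco 2.690, Farrow 5.562, Dorne 2.254.
Rounding down: Arden 6, Brisco 2, Farrow 5, Dorne 2 (total 15).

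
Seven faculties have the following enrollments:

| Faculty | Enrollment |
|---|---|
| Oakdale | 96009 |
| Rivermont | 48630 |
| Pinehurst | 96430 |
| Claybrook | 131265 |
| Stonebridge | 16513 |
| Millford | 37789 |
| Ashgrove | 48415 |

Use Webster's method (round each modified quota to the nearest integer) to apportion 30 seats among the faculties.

Oakdale 6; Rivermont 3; Pinehurst 6; Claybrook 9; Stonebridge 1; Millford 2; Ashgrove 3

Standard divisor 475051/30 ≈ 15835.033; standard quotas: Oakdale 6.063, Rivermont 3.071, Pinehurst 6.090, Claybrook 8.290, Stonebridge 1.043, Millford 2.386, Ashgrove 3.057.
Rounding to the nearest integer gives 6, 3, 6, 8, 1, 2, 3 = 29 seats, so the divisor must be adjusted.
With modified divisor 15300: modified quotas Oakdale 6.275, Rivermont 3.178, Pinehurst 6.303, Claybrook 8.579, Stonebridge 1.079, Millford 2.470, Ashgrove 3.164.
Rounding to the nearest integer: Oakdale 6, Rivermont 3, Pinehurst 6, Claybrook 9, Stonebridge 1, Millford 2, Ashgrove 3 (total 30).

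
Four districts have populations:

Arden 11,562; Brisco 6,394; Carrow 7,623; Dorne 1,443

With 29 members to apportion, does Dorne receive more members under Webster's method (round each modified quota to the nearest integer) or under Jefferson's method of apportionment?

Webster: Arden 12, Brisco 7, Carrow 8, Dorne 2.
Jefferson: Arden 13, Brisco 7, Carrow 8, Dorne 1.
Dorne gets 2 under Webster and 1 under Jefferson.

Webster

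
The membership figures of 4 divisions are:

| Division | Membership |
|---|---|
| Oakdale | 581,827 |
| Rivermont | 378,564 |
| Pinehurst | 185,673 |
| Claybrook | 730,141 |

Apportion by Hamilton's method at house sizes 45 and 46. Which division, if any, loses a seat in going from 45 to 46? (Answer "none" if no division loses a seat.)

At 45 seats: Oakdale 14, Rivermont 9, Pinehurst 4, Claybrook 18.
At 46 seats: Oakdale 14, Rivermont 9, Pinehurst 5, Claybrook 18.
No division's allocation decreased.

none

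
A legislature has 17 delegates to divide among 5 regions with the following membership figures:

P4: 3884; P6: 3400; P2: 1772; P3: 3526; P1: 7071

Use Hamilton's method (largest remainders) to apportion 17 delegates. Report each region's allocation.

P4=3, P6=3, P2=2, P3=3, P1=6

Total 19653; standard divisor 19653/17 ≈ 1156.059.
Standard quotas: P4 3.3597, P6 2.9410, P2 1.5328, P3 3.0500, P1 6.1165.
Lower quotas: P4 3, P6 2, P2 1, P3 3, P1 6 (sum 15, leaving 2 seats).
Remainders in descending order: P6 0.9410, P2 0.5328, P4 0.3597, P1 0.1165, P3 0.0500.
The surplus seats go to P6, P2.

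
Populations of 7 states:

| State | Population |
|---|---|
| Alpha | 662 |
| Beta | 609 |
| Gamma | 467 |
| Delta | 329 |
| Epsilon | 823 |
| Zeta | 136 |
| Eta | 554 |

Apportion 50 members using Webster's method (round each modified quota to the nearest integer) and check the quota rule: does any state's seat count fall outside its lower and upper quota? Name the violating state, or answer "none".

none

Standard quotas: Alpha 9.246, Beta 8.506, Gamma 6.522, Delta 4.595, Epsilon 11.494, Zeta 1.899, Eta 7.737.
Webster allocation: Alpha 9, Beta 8, Gamma 7, Delta 5, Epsilon 11, Zeta 2, Eta 8.
Every allocation lies between the lower and upper quota.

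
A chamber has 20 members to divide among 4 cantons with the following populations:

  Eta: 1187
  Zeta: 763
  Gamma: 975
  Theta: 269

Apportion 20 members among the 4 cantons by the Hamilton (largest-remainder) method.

Total 3194; standard divisor 3194/20 ≈ 159.7.
Standard quotas: Eta 7.433, Zeta 4.778, Gamma 6.105, Theta 1.684.
Lower quotas: Eta 7, Zeta 4, Gamma 6, Theta 1 (sum 18, leaving 2 seats).
Remainders in descending order: Zeta 0.778, Theta 0.684, Eta 0.433, Gamma 0.105.
Largest remainders: Zeta, Theta receive the extra seats.

Eta: 7, Zeta: 5, Gamma: 6, Theta: 2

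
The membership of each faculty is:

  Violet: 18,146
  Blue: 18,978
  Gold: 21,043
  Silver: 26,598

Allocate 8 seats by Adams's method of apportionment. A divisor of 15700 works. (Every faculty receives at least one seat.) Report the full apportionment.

With modified divisor 15700: modified quotas Violet 1.156, Blue 1.209, Gold 1.340, Silver 1.694.
Rounding up: Violet 2, Blue 2, Gold 2, Silver 2 (total 8).

Violet: 2, Blue: 2, Gold: 2, Silver: 2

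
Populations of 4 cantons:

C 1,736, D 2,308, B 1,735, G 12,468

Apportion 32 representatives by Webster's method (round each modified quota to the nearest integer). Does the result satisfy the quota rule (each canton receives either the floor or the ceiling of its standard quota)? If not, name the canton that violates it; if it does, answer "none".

Standard quotas: C 3.044, D 4.048, B 3.043, G 21.865.
Webster allocation: C 3, D 4, B 3, G 22.
Every allocation lies between the lower and upper quota.

none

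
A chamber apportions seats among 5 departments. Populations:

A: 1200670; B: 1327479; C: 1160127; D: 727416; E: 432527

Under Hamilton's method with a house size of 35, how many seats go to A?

The standard divisor is 4848219/35 ≈ 138520.543.
Standard quotas: A 8.6678, B 9.5833, C 8.3751, D 5.2513, E 3.1225.
Lower quotas: A 8, B 9, C 8, D 5, E 3 (sum 33, leaving 2 seats).
Remainders in descending order: A 0.6678, B 0.5833, C 0.3751, D 0.2513, E 0.1225.
Largest remainders: A, B receive the extra seats.
A receives 9.

9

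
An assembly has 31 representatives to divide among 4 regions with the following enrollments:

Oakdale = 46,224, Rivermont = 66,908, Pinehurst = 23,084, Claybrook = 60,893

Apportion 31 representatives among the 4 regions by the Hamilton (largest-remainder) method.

Standard divisor: 197109 ÷ 31 ≈ 6358.355.
Standard quotas: Oakdale 7.2698, Rivermont 10.5228, Pinehurst 3.6305, Claybrook 9.5768.
Lower quotas: Oakdale 7, Rivermont 10, Pinehurst 3, Claybrook 9 (sum 29, leaving 2 seats).
Remainders in descending order: Pinehurst 0.6305, Claybrook 0.5768, Rivermont 0.5228, Oakdale 0.2698.
The surplus seats go to Pinehurst, Claybrook.

Oakdale: 7; Rivermont: 10; Pinehurst: 4; Claybrook: 10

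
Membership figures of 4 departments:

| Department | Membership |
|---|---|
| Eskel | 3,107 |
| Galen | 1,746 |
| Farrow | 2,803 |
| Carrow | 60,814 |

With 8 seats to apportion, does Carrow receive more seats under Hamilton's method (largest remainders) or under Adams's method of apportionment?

Hamilton

Hamilton: Eskel 1, Galen 0, Farrow 0, Carrow 7.
Adams: Eskel 1, Galen 1, Farrow 1, Carrow 5.
Carrow gets 7 under Hamilton and 5 under Adams.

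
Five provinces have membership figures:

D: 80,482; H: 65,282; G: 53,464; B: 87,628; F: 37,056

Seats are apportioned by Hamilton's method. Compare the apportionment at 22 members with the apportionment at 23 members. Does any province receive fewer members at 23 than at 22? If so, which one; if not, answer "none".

F

At 22 seats: D 5, H 4, G 4, B 6, F 3.
At 23 seats: D 6, H 5, G 4, B 6, F 2.
F drops from 3 to 2.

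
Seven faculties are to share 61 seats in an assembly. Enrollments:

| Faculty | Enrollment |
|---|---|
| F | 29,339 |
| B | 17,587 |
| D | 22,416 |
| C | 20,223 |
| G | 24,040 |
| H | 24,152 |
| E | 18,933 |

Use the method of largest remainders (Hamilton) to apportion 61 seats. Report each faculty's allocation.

Standard divisor: 156690 ÷ 61 ≈ 2568.689.
Standard quotas: F 11.4218, B 6.8467, D 8.7266, C 7.8729, G 9.3589, H 9.4025, E 7.3707.
Lower quotas: F 11, B 6, D 8, C 7, G 9, H 9, E 7 (sum 57, leaving 4 seats).
Remainders in descending order: C 0.8729, B 0.8467, D 0.7266, F 0.4218, H 0.4025, E 0.3707, G 0.3589.
Largest remainders: C, B, D, F receive the extra seats.

F: 12; B: 7; D: 9; C: 8; G: 9; H: 9; E: 7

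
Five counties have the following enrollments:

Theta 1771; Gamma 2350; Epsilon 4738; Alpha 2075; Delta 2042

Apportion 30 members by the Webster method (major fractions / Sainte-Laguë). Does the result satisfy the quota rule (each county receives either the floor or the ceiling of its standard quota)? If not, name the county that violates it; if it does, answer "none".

none

Standard quotas: Theta 4.094, Gamma 5.433, Epsilon 10.954, Alpha 4.797, Delta 4.721.
Webster allocation: Theta 4, Gamma 5, Epsilon 11, Alpha 5, Delta 5.
Every allocation lies between the lower and upper quota.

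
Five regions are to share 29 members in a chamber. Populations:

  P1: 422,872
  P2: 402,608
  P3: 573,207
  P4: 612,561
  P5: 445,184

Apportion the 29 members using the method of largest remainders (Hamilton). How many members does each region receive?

Standard divisor: 2456432 ÷ 29 ≈ 84704.552.
Standard quotas: P1 4.9923, P2 4.7531, P3 6.7671, P4 7.2317, P5 5.2557.
Lower quotas: P1 4, P2 4, P3 6, P4 7, P5 5 (sum 26, leaving 3 seats).
Remainders in descending order: P1 0.9923, P3 0.7671, P2 0.7531, P5 0.2557, P4 0.2317.
The surplus seats go to P1, P3, P2.

P1: 5, P2: 5, P3: 7, P4: 7, P5: 5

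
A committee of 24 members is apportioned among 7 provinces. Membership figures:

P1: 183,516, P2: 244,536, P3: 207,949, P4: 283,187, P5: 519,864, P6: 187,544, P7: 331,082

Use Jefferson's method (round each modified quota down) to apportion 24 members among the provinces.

Standard divisor 1957678/24 ≈ 81569.917; standard quotas: P1 2.250, P2 2.998, P3 2.549, P4 3.472, P5 6.373, P6 2.299, P7 4.059.
Rounding down gives 2, 2, 2, 3, 6, 2, 4 = 21 seats, so the divisor must be adjusted.
With modified divisor 70100: modified quotas P1 2.618, P2 3.488, P3 2.966, P4 4.040, P5 7.416, P6 2.675, P7 4.723.
Rounding down: P1 2, P2 3, P3 2, P4 4, P5 7, P6 2, P7 4 (total 24).

P1=2, P2=3, P3=2, P4=4, P5=7, P6=2, P7=4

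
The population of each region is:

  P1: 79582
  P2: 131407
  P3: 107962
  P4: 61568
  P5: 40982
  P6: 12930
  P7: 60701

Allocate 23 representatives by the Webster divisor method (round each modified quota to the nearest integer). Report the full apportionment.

Standard divisor 495132/23 ≈ 21527.478; standard quotas: P1 3.697, P2 6.104, P3 5.015, P4 2.860, P5 1.904, P6 0.601, P7 2.820.
Rounding to the nearest integer gives 4, 6, 5, 3, 2, 1, 3 = 24 seats, so the divisor must be adjusted.
With modified divisor 23300: modified quotas P1 3.416, P2 5.640, P3 4.634, P4 2.642, P5 1.759, P6 0.555, P7 2.605.
Rounding to the nearest integer: P1 3, P2 6, P3 5, P4 3, P5 2, P6 1, P7 3 (total 23).

P1 3, P2 6, P3 5, P4 3, P5 2, P6 1, P7 3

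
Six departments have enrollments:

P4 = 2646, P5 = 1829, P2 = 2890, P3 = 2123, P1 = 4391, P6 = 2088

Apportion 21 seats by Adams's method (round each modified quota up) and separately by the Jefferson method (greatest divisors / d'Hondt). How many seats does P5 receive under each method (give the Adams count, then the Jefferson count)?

Adams: P4 3, P5 3, P2 4, P3 3, P1 5, P6 3.
Jefferson: P4 3, P5 2, P2 4, P3 3, P1 6, P6 3.
P5 gets 3 under Adams and 2 under Jefferson.

3 and 2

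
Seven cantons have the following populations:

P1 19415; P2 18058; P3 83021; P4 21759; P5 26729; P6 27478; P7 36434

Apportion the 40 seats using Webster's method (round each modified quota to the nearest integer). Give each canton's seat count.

Standard divisor 232894/40 ≈ 5822.35; standard quotas: P1 3.335, P2 3.101, P3 14.259, P4 3.737, P5 4.591, P6 4.719, P7 6.258.
Rounding to the nearest integer gives P1 3, P2 3, P3 14, P4 4, P5 5, P6 5, P7 6 — total 40, matching the house size, so no adjustment is needed.

P1 3; P2 3; P3 14; P4 4; P5 5; P6 5; P7 6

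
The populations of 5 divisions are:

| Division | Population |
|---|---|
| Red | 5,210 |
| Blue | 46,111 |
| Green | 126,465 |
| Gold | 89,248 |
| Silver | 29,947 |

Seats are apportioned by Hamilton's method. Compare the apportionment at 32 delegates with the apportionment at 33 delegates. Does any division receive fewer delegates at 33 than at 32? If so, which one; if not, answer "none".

At 32 seats: Red 0, Blue 5, Green 14, Gold 10, Silver 3.
At 33 seats: Red 1, Blue 5, Green 14, Gold 10, Silver 3.
No division's allocation decreased.

none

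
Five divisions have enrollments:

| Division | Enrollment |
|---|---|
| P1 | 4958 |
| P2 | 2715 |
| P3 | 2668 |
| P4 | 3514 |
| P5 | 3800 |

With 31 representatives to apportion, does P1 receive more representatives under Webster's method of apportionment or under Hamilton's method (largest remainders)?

Webster: P1 8, P2 5, P3 5, P4 6, P5 7.
Hamilton: P1 9, P2 5, P3 5, P4 6, P5 6.
P1 gets 8 under Webster and 9 under Hamilton.

Hamilton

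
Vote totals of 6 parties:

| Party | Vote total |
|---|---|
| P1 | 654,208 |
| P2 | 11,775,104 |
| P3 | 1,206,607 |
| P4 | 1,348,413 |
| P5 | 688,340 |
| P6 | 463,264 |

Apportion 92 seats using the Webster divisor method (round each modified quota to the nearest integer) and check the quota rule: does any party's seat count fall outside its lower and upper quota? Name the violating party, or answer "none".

Standard quotas: P1 3.730, P2 67.136, P3 6.880, P4 7.688, P5 3.925, P6 2.641.
Webster allocation: P1 4, P2 66, P3 7, P4 8, P5 4, P6 3.
P2 has quota 67.136 (lower 67, upper 68) but receives 66 — outside the quota interval.

P2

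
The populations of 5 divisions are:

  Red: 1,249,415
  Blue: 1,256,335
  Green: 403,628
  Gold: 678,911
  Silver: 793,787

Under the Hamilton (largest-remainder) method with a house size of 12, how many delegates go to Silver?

The standard divisor is 4382076/12 = 365173.
Standard quotas: Red 3.4214, Blue 3.4404, Green 1.1053, Gold 1.8591, Silver 2.1737.
Lower quotas: Red 3, Blue 3, Green 1, Gold 1, Silver 2 (sum 10, leaving 2 seats).
Remainders in descending order: Gold 0.8591, Blue 0.4404, Red 0.4214, Silver 0.1737, Green 0.1053.
Largest remainders: Gold, Blue receive the extra seats.
Silver receives 2.

2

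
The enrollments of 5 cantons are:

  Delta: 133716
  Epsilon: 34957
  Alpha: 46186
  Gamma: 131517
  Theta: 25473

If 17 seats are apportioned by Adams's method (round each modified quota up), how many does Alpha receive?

2

Standard divisor 371849/17 ≈ 21873.471; standard quotas: Delta 6.113, Epsilon 1.598, Alpha 2.112, Gamma 6.013, Theta 1.165.
Rounding up gives 7, 2, 3, 7, 2 = 21 seats, so the divisor must be adjusted.
With modified divisor 26054.3: modified quotas Delta 5.132, Epsilon 1.342, Alpha 1.773, Gamma 5.048, Theta 0.978.
Rounding up: Delta 6, Epsilon 2, Alpha 2, Gamma 6, Theta 1 (total 17).
Alpha receives 2.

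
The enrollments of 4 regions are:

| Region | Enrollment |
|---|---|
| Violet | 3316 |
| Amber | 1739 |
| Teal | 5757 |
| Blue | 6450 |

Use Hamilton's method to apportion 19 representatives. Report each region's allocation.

Violet 4; Amber 2; Teal 6; Blue 7

Total 17262; standard divisor 17262/19 ≈ 908.526.
Standard quotas: Violet 3.6499, Amber 1.9141, Teal 6.3366, Blue 7.0994.
Lower quotas: Violet 3, Amber 1, Teal 6, Blue 7 (sum 17, leaving 2 seats).
Remainders in descending order: Amber 0.9141, Violet 0.6499, Teal 0.3366, Blue 0.0994.
Largest remainders: Amber, Violet receive the extra seats.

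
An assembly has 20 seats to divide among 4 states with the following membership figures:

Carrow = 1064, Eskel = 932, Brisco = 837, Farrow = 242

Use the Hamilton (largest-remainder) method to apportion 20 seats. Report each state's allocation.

Carrow 7, Eskel 6, Brisco 5, Farrow 2

Total 3075; standard divisor 3075/20 ≈ 153.75.
Standard quotas: Carrow 6.920, Eskel 6.062, Brisco 5.444, Farrow 1.574.
Lower quotas: Carrow 6, Eskel 6, Brisco 5, Farrow 1 (sum 18, leaving 2 seats).
Remainders in descending order: Carrow 0.920, Farrow 0.574, Brisco 0.444, Eskel 0.062.
The surplus seats go to Carrow, Farrow.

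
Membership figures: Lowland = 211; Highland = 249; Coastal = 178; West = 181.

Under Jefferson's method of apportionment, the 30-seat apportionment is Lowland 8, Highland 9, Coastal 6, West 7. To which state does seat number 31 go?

Priority for the next seat is population ÷ (current seats + 1).
Priorities: Lowland 23.444, Highland 24.900, Coastal 25.429, West 22.625.
Highest priority: Coastal.

Coastal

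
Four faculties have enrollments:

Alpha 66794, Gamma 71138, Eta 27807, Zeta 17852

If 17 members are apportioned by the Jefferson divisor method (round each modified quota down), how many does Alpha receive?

7

Standard divisor 183591/17 ≈ 10799.471; standard quotas: Alpha 6.185, Gamma 6.587, Eta 2.575, Zeta 1.653.
Rounding down gives 6, 6, 2, 1 = 15 seats, so the divisor must be adjusted.
With modified divisor 9400: modified quotas Alpha 7.106, Gamma 7.568, Eta 2.958, Zeta 1.899.
Rounding down: Alpha 7, Gamma 7, Eta 2, Zeta 1 (total 17).
Alpha receives 7.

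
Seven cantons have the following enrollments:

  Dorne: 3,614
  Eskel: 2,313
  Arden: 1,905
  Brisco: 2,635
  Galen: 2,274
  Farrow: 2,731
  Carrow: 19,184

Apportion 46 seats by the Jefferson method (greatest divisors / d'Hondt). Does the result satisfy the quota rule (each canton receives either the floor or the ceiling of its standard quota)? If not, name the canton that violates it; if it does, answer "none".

Carrow

Standard quotas: Dorne 4.797, Eskel 3.070, Arden 2.529, Brisco 3.498, Galen 3.018, Farrow 3.625, Carrow 25.464.
Jefferson allocation: Dorne 5, Eskel 3, Arden 2, Brisco 3, Galen 3, Farrow 3, Carrow 27.
Carrow has quota 25.464 (lower 25, upper 26) but receives 27 — outside the quota interval.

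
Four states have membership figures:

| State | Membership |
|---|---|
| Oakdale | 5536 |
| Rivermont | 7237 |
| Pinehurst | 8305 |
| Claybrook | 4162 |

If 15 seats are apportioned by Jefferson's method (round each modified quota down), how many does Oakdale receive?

3

Standard divisor 25240/15 ≈ 1682.667; standard quotas: Oakdale 3.290, Rivermont 4.301, Pinehurst 4.936, Claybrook 2.473.
Rounding down gives 3, 4, 4, 2 = 13 seats, so the divisor must be adjusted.
With modified divisor 1400: modified quotas Oakdale 3.954, Rivermont 5.169, Pinehurst 5.932, Claybrook 2.973.
Rounding down: Oakdale 3, Rivermont 5, Pinehurst 5, Claybrook 2 (total 15).
Oakdale receives 3.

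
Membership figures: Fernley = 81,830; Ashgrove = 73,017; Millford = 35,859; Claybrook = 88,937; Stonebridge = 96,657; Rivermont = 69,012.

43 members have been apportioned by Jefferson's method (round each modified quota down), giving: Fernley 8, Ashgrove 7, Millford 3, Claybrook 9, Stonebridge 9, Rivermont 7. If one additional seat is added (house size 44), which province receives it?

Priority for the next seat is population ÷ (current seats + 1).
Priorities: Fernley 9092.222, Ashgrove 9127.125, Millford 8964.750, Claybrook 8893.700, Stonebridge 9665.700, Rivermont 8626.500.
Highest priority: Stonebridge.

Stonebridge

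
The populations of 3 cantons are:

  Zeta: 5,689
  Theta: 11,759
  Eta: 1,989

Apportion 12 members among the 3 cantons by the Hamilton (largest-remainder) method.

Zeta 4; Theta 7; Eta 1

The standard divisor is 19437/12 ≈ 1619.75.
Standard quotas: Zeta 3.5123, Theta 7.2598, Eta 1.2280.
Lower quotas: Zeta 3, Theta 7, Eta 1 (sum 11, leaving 1 seat).
Remainders in descending order: Zeta 0.5123, Theta 0.2598, Eta 0.2280.
The surplus seat goes to Zeta.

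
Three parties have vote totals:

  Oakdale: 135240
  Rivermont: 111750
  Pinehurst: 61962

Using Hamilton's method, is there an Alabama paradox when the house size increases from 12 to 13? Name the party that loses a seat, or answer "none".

At 12 seats: Oakdale 5, Rivermont 4, Pinehurst 3.
At 13 seats: Oakdale 6, Rivermont 5, Pinehurst 2.
Pinehurst drops from 3 to 2.

Pinehurst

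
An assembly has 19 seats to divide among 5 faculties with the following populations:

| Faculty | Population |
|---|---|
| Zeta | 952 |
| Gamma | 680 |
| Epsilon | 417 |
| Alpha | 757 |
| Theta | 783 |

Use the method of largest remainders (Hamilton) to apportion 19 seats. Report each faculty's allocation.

Zeta 5, Gamma 4, Epsilon 2, Alpha 4, Theta 4

Standard divisor: 3589 ÷ 19 ≈ 188.895.
Standard quotas: Zeta 5.040, Gamma 3.600, Epsilon 2.208, Alpha 4.008, Theta 4.145.
Lower quotas: Zeta 5, Gamma 3, Epsilon 2, Alpha 4, Theta 4 (sum 18, leaving 1 seat).
Remainders in descending order: Gamma 0.600, Epsilon 0.208, Theta 0.145, Zeta 0.040, Alpha 0.008.
The surplus seat goes to Gamma.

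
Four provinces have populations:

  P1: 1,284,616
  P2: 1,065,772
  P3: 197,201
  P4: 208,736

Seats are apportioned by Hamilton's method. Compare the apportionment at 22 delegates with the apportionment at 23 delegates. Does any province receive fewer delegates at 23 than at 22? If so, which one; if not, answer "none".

At 22 seats: P1 10, P2 8, P3 2, P4 2.
At 23 seats: P1 11, P2 9, P3 1, P4 2.
P3 drops from 2 to 1.

P3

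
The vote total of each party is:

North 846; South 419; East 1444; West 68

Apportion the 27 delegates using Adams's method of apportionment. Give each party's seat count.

North 8, South 4, East 14, West 1

Standard divisor 2777/27 ≈ 102.852; standard quotas: North 8.225, South 4.074, East 14.040, West 0.661.
Rounding up gives 9, 5, 15, 1 = 30 seats, so the divisor must be adjusted.
With modified divisor 110: modified quotas North 7.691, South 3.809, East 13.127, West 0.618.
Rounding up: North 8, South 4, East 14, West 1 (total 27).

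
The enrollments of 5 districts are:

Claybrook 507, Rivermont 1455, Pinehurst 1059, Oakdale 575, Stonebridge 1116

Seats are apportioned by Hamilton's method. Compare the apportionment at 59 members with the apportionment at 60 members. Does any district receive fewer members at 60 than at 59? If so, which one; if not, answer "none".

At 59 seats: Claybrook 7, Rivermont 18, Pinehurst 13, Oakdale 7, Stonebridge 14.
At 60 seats: Claybrook 6, Rivermont 19, Pinehurst 14, Oakdale 7, Stonebridge 14.
Claybrook drops from 7 to 6.

Claybrook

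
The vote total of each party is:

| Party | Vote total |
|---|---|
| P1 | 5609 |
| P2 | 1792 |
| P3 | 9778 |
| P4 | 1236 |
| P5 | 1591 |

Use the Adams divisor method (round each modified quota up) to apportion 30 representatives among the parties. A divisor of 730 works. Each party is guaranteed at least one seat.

P1=8, P2=3, P3=14, P4=2, P5=3

With modified divisor 730: modified quotas P1 7.684, P2 2.455, P3 13.395, P4 1.693, P5 2.179.
Rounding up: P1 8, P2 3, P3 14, P4 2, P5 3 (total 30).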